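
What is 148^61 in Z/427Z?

61 in binary is 111101, i.e. 61 = 32 + 16 + 8 + 4 + 1.
148^1 ≡ 148 (mod 427)
148^2 ≡ 148^2 = 21904 ≡ 127 (mod 427)
148^4 ≡ 127^2 = 16129 ≡ 330 (mod 427)
148^8 ≡ 330^2 = 108900 ≡ 15 (mod 427)
148^16 ≡ 15^2 = 225 (mod 427)
148^32 ≡ 225^2 = 50625 ≡ 239 (mod 427)
148^61 = 148^32 · 148^16 · 148^8 · 148^4 · 148^1 ≡ 239 · 225 · 15 · 330 · 148 (mod 427).
Accumulate the product:
239 · 225 = 53775 ≡ 400
400 · 15 = 6000 ≡ 22
22 · 330 = 7260 ≡ 1
1 · 148 = 148

148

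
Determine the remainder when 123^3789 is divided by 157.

8

Compute successive squares:
3789 in binary is 111011001101, i.e. 3789 = 2048 + 1024 + 512 + 128 + 64 + 8 + 4 + 1.
123^1 ≡ 123 (mod 157)
123^2 ≡ 123^2 = 15129 ≡ 57 (mod 157)
123^4 ≡ 57^2 = 3249 ≡ 109 (mod 157)
123^8 ≡ 109^2 = 11881 ≡ 106 (mod 157)
123^16 ≡ 106^2 = 11236 ≡ 89 (mod 157)
123^32 ≡ 89^2 = 7921 ≡ 71 (mod 157)
123^64 ≡ 71^2 = 5041 ≡ 17 (mod 157)
123^128 ≡ 17^2 = 289 ≡ 132 (mod 157)
123^256 ≡ 132^2 = 17424 ≡ 154 (mod 157)
123^512 ≡ 154^2 = 23716 ≡ 9 (mod 157)
123^1024 ≡ 9^2 = 81 (mod 157)
123^2048 ≡ 81^2 = 6561 ≡ 124 (mod 157)
123^3789 = 123^2048 * 123^1024 * 123^512 * 123^128 * 123^64 * 123^8 * 123^4 * 123^1 ≡ 124 * 81 * 9 * 132 * 17 * 106 * 109 * 123 (mod 157).
Accumulate the product:
124 * 81 = 10044 ≡ 153
153 * 9 = 1377 ≡ 121
121 * 132 = 15972 ≡ 115
115 * 17 = 1955 ≡ 71
71 * 106 = 7526 ≡ 147
147 * 109 = 16023 ≡ 9
9 * 123 = 1107 ≡ 8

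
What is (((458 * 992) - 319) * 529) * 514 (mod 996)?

458 * 992 = 454336 ≡ 160 (mod 996)
160 - 319 = -159 ≡ 837 (mod 996)
837 * 529 = 442773 ≡ 549 (mod 996)
549 * 514 = 282186 ≡ 318 (mod 996)

318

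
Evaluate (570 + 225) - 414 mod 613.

570 + 225 = 795 ≡ 182 (mod 613)
182 - 414 = -232 ≡ 381 (mod 613)

381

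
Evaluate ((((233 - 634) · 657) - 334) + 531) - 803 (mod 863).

233 - 634 = -401 ≡ 462 (mod 863)
462 · 657 = 303534 ≡ 621 (mod 863)
621 - 334 = 287
287 + 531 = 818
818 - 803 = 15

15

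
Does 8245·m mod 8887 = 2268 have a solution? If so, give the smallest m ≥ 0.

5229

gcd(8245, 8887) = 1, so a unique solution mod 8887 exists.
8245⁻¹ ≡ 7655 (mod 8887).
m ≡ 7655·2268 ≡ 5229 (mod 8887).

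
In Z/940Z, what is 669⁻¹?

940 = 1×669 + 271
669 = 2×271 + 127
271 = 2×127 + 17
127 = 7×17 + 8
17 = 2×8 + 1
8 = 8×1 + 0
gcd(669, 940) = 1, so the inverse exists.
Back-substitute for 1:
1 = 1×17 − 2×8
  = −2×127 + 15×17
  = 15×271 − 32×127
  = −32×669 + 79×271
  = 79×940 − 111×669
So 669⁻¹ ≡ −111 ≡ 829 (mod 940).

829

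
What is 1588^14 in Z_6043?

14 in binary is 1110, i.e. 14 = 8 + 4 + 2.
1588^1 ≡ 1588 (mod 6043)
1588^2 ≡ 1588^2 = 2521744 ≡ 1813 (mod 6043)
1588^4 ≡ 1813^2 = 3286969 ≡ 5620 (mod 6043)
1588^8 ≡ 5620^2 = 31584400 ≡ 3682 (mod 6043)
1588^14 = 1588^8 × 1588^4 × 1588^2 ≡ 3682 × 5620 × 1813 (mod 6043).
Accumulate the product:
3682 × 5620 = 20692840 ≡ 1608
1608 × 1813 = 2915304 ≡ 2578

2578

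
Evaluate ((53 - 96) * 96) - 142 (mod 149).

51

53 - 96 = -43 ≡ 106 (mod 149)
106 * 96 = 10176 ≡ 44 (mod 149)
44 - 142 = -98 ≡ 51 (mod 149)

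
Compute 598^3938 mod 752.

336

Using repeated squaring:
3938 in binary is 111101100010, i.e. 3938 = 2048 + 1024 + 512 + 256 + 64 + 32 + 2.
598^1 ≡ 598 (mod 752)
598^2 ≡ 598^2 = 357604 ≡ 404 (mod 752)
598^4 ≡ 404^2 = 163216 ≡ 32 (mod 752)
598^8 ≡ 32^2 = 1024 ≡ 272 (mod 752)
598^16 ≡ 272^2 = 73984 ≡ 288 (mod 752)
598^32 ≡ 288^2 = 82944 ≡ 224 (mod 752)
598^64 ≡ 224^2 = 50176 ≡ 544 (mod 752)
598^128 ≡ 544^2 = 295936 ≡ 400 (mod 752)
598^256 ≡ 400^2 = 160000 ≡ 576 (mod 752)
598^512 ≡ 576^2 = 331776 ≡ 144 (mod 752)
598^1024 ≡ 144^2 = 20736 ≡ 432 (mod 752)
598^2048 ≡ 432^2 = 186624 ≡ 128 (mod 752)
598^3938 = 598^2048 · 598^1024 · 598^512 · 598^256 · 598^64 · 598^32 · 598^2 ≡ 128 · 432 · 144 · 576 · 544 · 224 · 404 (mod 752).
Accumulate the product:
128 · 432 = 55296 ≡ 400
400 · 144 = 57600 ≡ 448
448 · 576 = 258048 ≡ 112
112 · 544 = 60928 ≡ 16
16 · 224 = 3584 ≡ 576
576 · 404 = 232704 ≡ 336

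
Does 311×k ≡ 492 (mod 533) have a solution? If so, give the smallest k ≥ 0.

41

gcd(311, 533) = 1, so a unique solution mod 533 exists.
311⁻¹ ≡ 12 (mod 533).
k ≡ 12×492 ≡ 41 (mod 533).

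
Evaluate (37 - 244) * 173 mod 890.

679

37 - 244 = -207 ≡ 683 (mod 890)
683 * 173 = 118159 ≡ 679 (mod 890)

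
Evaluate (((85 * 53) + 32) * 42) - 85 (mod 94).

25

85 * 53 = 4505 ≡ 87 (mod 94)
87 + 32 = 119 ≡ 25 (mod 94)
25 * 42 = 1050 ≡ 16 (mod 94)
16 - 85 = -69 ≡ 25 (mod 94)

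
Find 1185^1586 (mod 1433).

1185^1 ≡ 1185 (mod 1433)
1185^2 ≡ 1185^2 = 1404225 ≡ 1318 (mod 1433)
1185^4 ≡ 1318^2 = 1737124 ≡ 328 (mod 1433)
1185^8 ≡ 328^2 = 107584 ≡ 109 (mod 1433)
1185^16 ≡ 109^2 = 11881 ≡ 417 (mod 1433)
1185^32 ≡ 417^2 = 173889 ≡ 496 (mod 1433)
1185^64 ≡ 496^2 = 246016 ≡ 973 (mod 1433)
1185^128 ≡ 973^2 = 946729 ≡ 949 (mod 1433)
1185^256 ≡ 949^2 = 900601 ≡ 677 (mod 1433)
1185^512 ≡ 677^2 = 458329 ≡ 1202 (mod 1433)
1185^1024 ≡ 1202^2 = 1444804 ≡ 340 (mod 1433)
1185^1586 = 1185^1024 × 1185^512 × 1185^32 × 1185^16 × 1185^2 ≡ 340 × 1202 × 496 × 417 × 1318 (mod 1433).
Accumulate the product:
340 × 1202 = 408680 ≡ 275
275 × 496 = 136400 ≡ 265
265 × 417 = 110505 ≡ 164
164 × 1318 = 216152 ≡ 1202

1202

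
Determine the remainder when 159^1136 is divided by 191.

150

Using repeated squaring:
159^1 ≡ 159 (mod 191)
159^2 ≡ 159^2 = 25281 ≡ 69 (mod 191)
159^4 ≡ 69^2 = 4761 ≡ 177 (mod 191)
159^8 ≡ 177^2 = 31329 ≡ 5 (mod 191)
159^16 ≡ 5^2 = 25 (mod 191)
159^32 ≡ 25^2 = 625 ≡ 52 (mod 191)
159^64 ≡ 52^2 = 2704 ≡ 30 (mod 191)
159^128 ≡ 30^2 = 900 ≡ 136 (mod 191)
159^256 ≡ 136^2 = 18496 ≡ 160 (mod 191)
159^512 ≡ 160^2 = 25600 ≡ 6 (mod 191)
159^1024 ≡ 6^2 = 36 (mod 191)
159^1136 = 159^1024 · 159^64 · 159^32 · 159^16 ≡ 36 · 30 · 52 · 25 (mod 191).
Accumulate the product:
36 · 30 = 1080 ≡ 125
125 · 52 = 6500 ≡ 6
6 · 25 = 150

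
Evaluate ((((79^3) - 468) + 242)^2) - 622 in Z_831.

(79)^3 ≡ 256 (mod 831)
256 - 468 = -212 ≡ 619 (mod 831)
619 + 242 = 861 ≡ 30 (mod 831)
(30)^2 ≡ 69 (mod 831)
69 - 622 = -553 ≡ 278 (mod 831)

278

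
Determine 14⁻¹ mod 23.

5

23 = 1×14 + 9
14 = 1×9 + 5
9 = 1×5 + 4
5 = 1×4 + 1
4 = 4×1 + 0
gcd(14, 23) = 1, so the inverse exists.
Back-substitute for 1:
1 = 1×5 − 1×4
  = −1×9 + 2×5
  = 2×14 − 3×9
  = −3×23 + 5×14
So 14⁻¹ ≡ 5 (mod 23).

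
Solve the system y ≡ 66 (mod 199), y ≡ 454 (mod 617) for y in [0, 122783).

199⁻¹ mod 617: 199·586 ≡ 1 (mod 617), so 199⁻¹ ≡ 586.
y = 66 + 199·((454 − 66)·586 mod 617) = 66 + 199·312 = 62154.

62154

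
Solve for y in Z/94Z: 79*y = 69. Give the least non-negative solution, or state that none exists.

gcd(79, 94) = 1, so a unique solution mod 94 exists.
79⁻¹ ≡ 25 (mod 94).
y ≡ 25*69 ≡ 33 (mod 94).

33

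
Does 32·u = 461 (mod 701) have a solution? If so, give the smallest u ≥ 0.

gcd(32, 701) = 1, so a unique solution mod 701 exists.
32⁻¹ ≡ 241 (mod 701).
u ≡ 241·461 ≡ 343 (mod 701).

343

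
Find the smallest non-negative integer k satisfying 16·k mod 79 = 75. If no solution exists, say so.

gcd(16, 79) = 1, so a unique solution mod 79 exists.
16⁻¹ ≡ 5 (mod 79).
k ≡ 5·75 ≡ 59 (mod 79).

59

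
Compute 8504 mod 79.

8504 = 107·79 + 51, so 8504 ≡ 51 (mod 79).

51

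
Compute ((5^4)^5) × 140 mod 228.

(5)^4 ≡ 169 (mod 228)
(169)^5 ≡ 25 (mod 228)
25 × 140 = 3500 ≡ 80 (mod 228)

80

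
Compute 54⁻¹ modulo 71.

Run the extended Euclidean algorithm:
71 = 1×54 + 17
54 = 3×17 + 3
17 = 5×3 + 2
3 = 1×2 + 1
2 = 2×1 + 0
gcd(54, 71) = 1, so the inverse exists.
Back-substitute for 1:
1 = 1×3 − 1×2
  = −1×17 + 6×3
  = 6×54 − 19×17
  = −19×71 + 25×54
So 54⁻¹ ≡ 25 (mod 71).

25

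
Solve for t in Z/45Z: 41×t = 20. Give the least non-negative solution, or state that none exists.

gcd(41, 45) = 1, so a unique solution mod 45 exists.
41⁻¹ ≡ 11 (mod 45).
t ≡ 11×20 ≡ 40 (mod 45).

40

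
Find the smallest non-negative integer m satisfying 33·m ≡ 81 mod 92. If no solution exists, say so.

gcd(33, 92) = 1, so a unique solution mod 92 exists.
33⁻¹ ≡ 53 (mod 92).
m ≡ 53·81 ≡ 61 (mod 92).

61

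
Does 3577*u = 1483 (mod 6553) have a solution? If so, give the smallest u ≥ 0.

gcd(3577, 6553) = 1, so a unique solution mod 6553 exists.
3577⁻¹ ≡ 2486 (mod 6553).
u ≡ 2486*1483 ≡ 3952 (mod 6553).

3952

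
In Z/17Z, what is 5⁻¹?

Run the extended Euclidean algorithm:
17 = 3·5 + 2
5 = 2·2 + 1
2 = 2·1 + 0
gcd(5, 17) = 1, so the inverse exists.
Bézout: 1 = −2·17 + 7·5.
So 5⁻¹ ≡ 7 (mod 17).

7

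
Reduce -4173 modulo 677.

-4173 = -7·677 + 566, so -4173 ≡ 566 (mod 677).

566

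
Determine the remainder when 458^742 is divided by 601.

555

By square-and-multiply:
458^1 ≡ 458 (mod 601)
458^2 ≡ 458^2 = 209764 ≡ 15 (mod 601)
458^4 ≡ 15^2 = 225 (mod 601)
458^8 ≡ 225^2 = 50625 ≡ 141 (mod 601)
458^16 ≡ 141^2 = 19881 ≡ 48 (mod 601)
458^32 ≡ 48^2 = 2304 ≡ 501 (mod 601)
458^64 ≡ 501^2 = 251001 ≡ 384 (mod 601)
458^128 ≡ 384^2 = 147456 ≡ 211 (mod 601)
458^256 ≡ 211^2 = 44521 ≡ 47 (mod 601)
458^512 ≡ 47^2 = 2209 ≡ 406 (mod 601)
458^742 = 458^512 * 458^128 * 458^64 * 458^32 * 458^4 * 458^2 ≡ 406 * 211 * 384 * 501 * 225 * 15 (mod 601).
Accumulate the product:
406 * 211 = 85666 ≡ 324
324 * 384 = 124416 ≡ 9
9 * 501 = 4509 ≡ 302
302 * 225 = 67950 ≡ 37
37 * 15 = 555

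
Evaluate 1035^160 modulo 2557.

By square-and-multiply:
160 in binary is 10100000, i.e. 160 = 128 + 32.
1035^1 ≡ 1035 (mod 2557)
1035^2 ≡ 1035^2 = 1071225 ≡ 2399 (mod 2557)
1035^4 ≡ 2399^2 = 5755201 ≡ 1951 (mod 2557)
1035^8 ≡ 1951^2 = 3806401 ≡ 1585 (mod 2557)
1035^16 ≡ 1585^2 = 2512225 ≡ 1251 (mod 2557)
1035^32 ≡ 1251^2 = 1565001 ≡ 117 (mod 2557)
1035^64 ≡ 117^2 = 13689 ≡ 904 (mod 2557)
1035^128 ≡ 904^2 = 817216 ≡ 1533 (mod 2557)
1035^160 = 1035^128 × 1035^32 ≡ 1533 × 117 (mod 2557).
1533 × 117 = 179361 ≡ 371 (mod 2557).

371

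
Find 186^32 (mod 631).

297

By square-and-multiply:
186^1 ≡ 186 (mod 631)
186^2 ≡ 186^2 = 34596 ≡ 522 (mod 631)
186^4 ≡ 522^2 = 272484 ≡ 523 (mod 631)
186^8 ≡ 523^2 = 273529 ≡ 306 (mod 631)
186^16 ≡ 306^2 = 93636 ≡ 248 (mod 631)
186^32 ≡ 248^2 = 61504 ≡ 297 (mod 631)
So 186^32 ≡ 297 (mod 631).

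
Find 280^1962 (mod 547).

By square-and-multiply:
1962 in binary is 11110101010, i.e. 1962 = 1024 + 512 + 256 + 128 + 32 + 8 + 2.
280^1 ≡ 280 (mod 547)
280^2 ≡ 280^2 = 78400 ≡ 179 (mod 547)
280^4 ≡ 179^2 = 32041 ≡ 315 (mod 547)
280^8 ≡ 315^2 = 99225 ≡ 218 (mod 547)
280^16 ≡ 218^2 = 47524 ≡ 482 (mod 547)
280^32 ≡ 482^2 = 232324 ≡ 396 (mod 547)
280^64 ≡ 396^2 = 156816 ≡ 374 (mod 547)
280^128 ≡ 374^2 = 139876 ≡ 391 (mod 547)
280^256 ≡ 391^2 = 152881 ≡ 268 (mod 547)
280^512 ≡ 268^2 = 71824 ≡ 167 (mod 547)
280^1024 ≡ 167^2 = 27889 ≡ 539 (mod 547)
280^1962 = 280^1024 × 280^512 × 280^256 × 280^128 × 280^32 × 280^8 × 280^2 ≡ 539 × 167 × 268 × 391 × 396 × 218 × 179 (mod 547).
Accumulate the product:
539 × 167 = 90013 ≡ 305
305 × 268 = 81740 ≡ 237
237 × 391 = 92667 ≡ 224
224 × 396 = 88704 ≡ 90
90 × 218 = 19620 ≡ 475
475 × 179 = 85025 ≡ 240

240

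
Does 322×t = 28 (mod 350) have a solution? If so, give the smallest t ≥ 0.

24

gcd(322, 350) = 14, and 14 | 28, so solutions exist.
Divide through by 14: 23×t ≡ 2 mod 25.
23⁻¹ ≡ 12 (mod 25).
t ≡ 12×2 ≡ 24 (mod 25).
The smallest non-negative solution is t = 24.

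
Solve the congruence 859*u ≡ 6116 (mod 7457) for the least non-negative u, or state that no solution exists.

gcd(859, 7457) = 1, so a unique solution mod 7457 exists.
859⁻¹ ≡ 1007 (mod 7457).
u ≡ 1007*6116 ≡ 6787 (mod 7457).

6787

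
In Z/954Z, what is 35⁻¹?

845

Run the extended Euclidean algorithm:
954 = 27·35 + 9
35 = 3·9 + 8
9 = 1·8 + 1
8 = 8·1 + 0
gcd(35, 954) = 1, so the inverse exists.
Bézout: 1 = 4·954 − 109·35.
So 35⁻¹ ≡ −109 ≡ 845 (mod 954).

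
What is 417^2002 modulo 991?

Compute successive squares:
417^1 ≡ 417 (mod 991)
417^2 ≡ 417^2 = 173889 ≡ 464 (mod 991)
417^4 ≡ 464^2 = 215296 ≡ 249 (mod 991)
417^8 ≡ 249^2 = 62001 ≡ 559 (mod 991)
417^16 ≡ 559^2 = 312481 ≡ 316 (mod 991)
417^32 ≡ 316^2 = 99856 ≡ 756 (mod 991)
417^64 ≡ 756^2 = 571536 ≡ 720 (mod 991)
417^128 ≡ 720^2 = 518400 ≡ 107 (mod 991)
417^256 ≡ 107^2 = 11449 ≡ 548 (mod 991)
417^512 ≡ 548^2 = 300304 ≡ 31 (mod 991)
417^1024 ≡ 31^2 = 961 (mod 991)
417^2002 = 417^1024 · 417^512 · 417^256 · 417^128 · 417^64 · 417^16 · 417^2 ≡ 961 · 31 · 548 · 107 · 720 · 316 · 464 (mod 991).
Accumulate the product:
961 · 31 = 29791 ≡ 61
61 · 548 = 33428 ≡ 725
725 · 107 = 77575 ≡ 277
277 · 720 = 199440 ≡ 249
249 · 316 = 78684 ≡ 395
395 · 464 = 183280 ≡ 936

936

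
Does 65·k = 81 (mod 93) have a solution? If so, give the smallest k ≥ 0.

gcd(65, 93) = 1, so a unique solution mod 93 exists.
65⁻¹ ≡ 83 (mod 93).
k ≡ 83·81 ≡ 27 (mod 93).

27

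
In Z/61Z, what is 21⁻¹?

61 = 2·21 + 19
21 = 1·19 + 2
19 = 9·2 + 1
2 = 2·1 + 0
gcd(21, 61) = 1, so the inverse exists.
Bézout: 1 = 10·61 − 29·21.
So 21⁻¹ ≡ −29 ≡ 32 (mod 61).

32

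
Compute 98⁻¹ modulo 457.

14

Apply the Euclidean algorithm and back-substitute:
457 = 4×98 + 65
98 = 1×65 + 33
65 = 1×33 + 32
33 = 1×32 + 1
32 = 32×1 + 0
gcd(98, 457) = 1, so the inverse exists.
Back-substitute for 1:
1 = 1×33 − 1×32
  = −1×65 + 2×33
  = 2×98 − 3×65
  = −3×457 + 14×98
So 98⁻¹ ≡ 14 (mod 457).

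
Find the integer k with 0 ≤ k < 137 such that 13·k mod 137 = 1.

116

Apply the Euclidean algorithm and back-substitute:
137 = 10·13 + 7
13 = 1·7 + 6
7 = 1·6 + 1
6 = 6·1 + 0
gcd(13, 137) = 1, so the inverse exists.
Back-substitute for 1:
1 = 1·7 − 1·6
  = −1·13 + 2·7
  = 2·137 − 21·13
So 13⁻¹ ≡ −21 ≡ 116 (mod 137).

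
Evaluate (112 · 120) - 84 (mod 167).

163

112 · 120 = 13440 ≡ 80 (mod 167)
80 - 84 = -4 ≡ 163 (mod 167)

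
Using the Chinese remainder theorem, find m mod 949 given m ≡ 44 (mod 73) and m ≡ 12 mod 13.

73⁻¹ mod 13: 73·5 ≡ 1 (mod 13), so 73⁻¹ ≡ 5.
m = 44 + 73·((12 − 44)·5 mod 13) = 44 + 73·9 = 701.
Check: 701 mod 73 = 44, 701 mod 13 = 12. ✓

701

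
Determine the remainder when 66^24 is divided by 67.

1

66^1 ≡ 66 (mod 67)
66^2 ≡ 66^2 = 4356 ≡ 1 (mod 67)
66^4 ≡ 1^2 = 1 (mod 67)
66^8 ≡ 1^2 = 1 (mod 67)
66^16 ≡ 1^2 = 1 (mod 67)
66^24 = 66^16 × 66^8 ≡ 1 × 1 (mod 67).
1 × 1 = 1 ≡ 1 (mod 67).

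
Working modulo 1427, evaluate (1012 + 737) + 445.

767

1012 + 737 = 1749 ≡ 322 (mod 1427)
322 + 445 = 767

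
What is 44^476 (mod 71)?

5

By square-and-multiply:
476 in binary is 111011100, i.e. 476 = 256 + 128 + 64 + 16 + 8 + 4.
44^1 ≡ 44 (mod 71)
44^2 ≡ 44^2 = 1936 ≡ 19 (mod 71)
44^4 ≡ 19^2 = 361 ≡ 6 (mod 71)
44^8 ≡ 6^2 = 36 (mod 71)
44^16 ≡ 36^2 = 1296 ≡ 18 (mod 71)
44^32 ≡ 18^2 = 324 ≡ 40 (mod 71)
44^64 ≡ 40^2 = 1600 ≡ 38 (mod 71)
44^128 ≡ 38^2 = 1444 ≡ 24 (mod 71)
44^256 ≡ 24^2 = 576 ≡ 8 (mod 71)
44^476 = 44^256 · 44^128 · 44^64 · 44^16 · 44^8 · 44^4 ≡ 8 · 24 · 38 · 18 · 36 · 6 (mod 71).
Accumulate the product:
8 · 24 = 192 ≡ 50
50 · 38 = 1900 ≡ 54
54 · 18 = 972 ≡ 49
49 · 36 = 1764 ≡ 60
60 · 6 = 360 ≡ 5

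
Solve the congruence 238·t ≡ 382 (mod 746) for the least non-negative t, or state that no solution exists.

174

gcd(238, 746) = 2, and 2 | 382, so solutions exist.
Divide through by 2: 119·t ≡ 191 (mod 373).
119⁻¹ ≡ 163 (mod 373).
t ≡ 163·191 ≡ 174 (mod 373).
The smallest non-negative solution is t = 174.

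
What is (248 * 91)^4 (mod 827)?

248 * 91 = 22568 ≡ 239 (mod 827)
(239)^4 ≡ 56 (mod 827)

56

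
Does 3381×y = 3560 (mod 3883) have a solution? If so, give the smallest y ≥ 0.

gcd(3381, 3883) = 1, so a unique solution mod 3883 exists.
3381⁻¹ ≡ 905 (mod 3883).
y ≡ 905×3560 ≡ 2793 (mod 3883).

2793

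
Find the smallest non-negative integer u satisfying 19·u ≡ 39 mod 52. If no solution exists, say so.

13

gcd(19, 52) = 1, so a unique solution mod 52 exists.
19⁻¹ ≡ 11 (mod 52).
u ≡ 11·39 ≡ 13 (mod 52).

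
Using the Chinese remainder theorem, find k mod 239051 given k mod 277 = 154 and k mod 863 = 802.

43089

277⁻¹ mod 863: 277×782 ≡ 1 (mod 863), so 277⁻¹ ≡ 782.
k = 154 + 277×((802 − 154)×782 mod 863) = 154 + 277×155 = 43089.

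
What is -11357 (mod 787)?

-11357 = -15×787 + 448, so -11357 ≡ 448 (mod 787).

448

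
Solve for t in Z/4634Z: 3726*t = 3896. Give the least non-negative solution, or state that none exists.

gcd(3726, 4634) = 2, and 2 | 3896, so solutions exist.
Divide through by 2: 1863*t mod 2317 = 1948.
1863⁻¹ ≡ 148 (mod 2317).
t ≡ 148*1948 ≡ 996 (mod 2317).
The smallest non-negative solution is t = 996.

996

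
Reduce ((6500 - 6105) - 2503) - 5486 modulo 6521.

6500 - 6105 = 395
395 - 2503 = -2108 ≡ 4413 (mod 6521)
4413 - 5486 = -1073 ≡ 5448 (mod 6521)

5448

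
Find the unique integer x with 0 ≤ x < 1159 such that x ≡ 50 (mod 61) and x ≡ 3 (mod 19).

61⁻¹ mod 19: 61×5 ≡ 1 (mod 19), so 61⁻¹ ≡ 5.
x = 50 + 61×((3 − 50)×5 mod 19) = 50 + 61×12 = 782.

782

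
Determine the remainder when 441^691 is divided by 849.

691 in binary is 1010110011, i.e. 691 = 512 + 128 + 32 + 16 + 2 + 1.
441^1 ≡ 441 (mod 849)
441^2 ≡ 441^2 = 194481 ≡ 60 (mod 849)
441^4 ≡ 60^2 = 3600 ≡ 204 (mod 849)
441^8 ≡ 204^2 = 41616 ≡ 15 (mod 849)
441^16 ≡ 15^2 = 225 (mod 849)
441^32 ≡ 225^2 = 50625 ≡ 534 (mod 849)
441^64 ≡ 534^2 = 285156 ≡ 741 (mod 849)
441^128 ≡ 741^2 = 549081 ≡ 627 (mod 849)
441^256 ≡ 627^2 = 393129 ≡ 42 (mod 849)
441^512 ≡ 42^2 = 1764 ≡ 66 (mod 849)
441^691 = 441^512 * 441^128 * 441^32 * 441^16 * 441^2 * 441^1 ≡ 66 * 627 * 534 * 225 * 60 * 441 (mod 849).
Accumulate the product:
66 * 627 = 41382 ≡ 630
630 * 534 = 336420 ≡ 216
216 * 225 = 48600 ≡ 207
207 * 60 = 12420 ≡ 534
534 * 441 = 235494 ≡ 321

321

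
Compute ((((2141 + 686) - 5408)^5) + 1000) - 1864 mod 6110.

2141 + 686 = 2827
2827 - 5408 = -2581 ≡ 3529 (mod 6110)
(3529)^5 ≡ 2199 (mod 6110)
2199 + 1000 = 3199
3199 - 1864 = 1335

1335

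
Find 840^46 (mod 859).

229

By square-and-multiply:
46 in binary is 101110, i.e. 46 = 32 + 8 + 4 + 2.
840^1 ≡ 840 (mod 859)
840^2 ≡ 840^2 = 705600 ≡ 361 (mod 859)
840^4 ≡ 361^2 = 130321 ≡ 612 (mod 859)
840^8 ≡ 612^2 = 374544 ≡ 20 (mod 859)
840^16 ≡ 20^2 = 400 (mod 859)
840^32 ≡ 400^2 = 160000 ≡ 226 (mod 859)
840^46 = 840^32 * 840^8 * 840^4 * 840^2 ≡ 226 * 20 * 612 * 361 (mod 859).
Accumulate the product:
226 * 20 = 4520 ≡ 225
225 * 612 = 137700 ≡ 260
260 * 361 = 93860 ≡ 229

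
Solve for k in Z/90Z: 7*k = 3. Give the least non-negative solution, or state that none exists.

39

gcd(7, 90) = 1, so a unique solution mod 90 exists.
7⁻¹ ≡ 13 (mod 90).
k ≡ 13*3 ≡ 39 (mod 90).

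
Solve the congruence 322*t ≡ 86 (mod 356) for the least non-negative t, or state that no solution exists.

gcd(322, 356) = 2, and 2 | 86, so solutions exist.
Divide through by 2: 161*t ≡ 43 (mod 178).
161⁻¹ ≡ 157 (mod 178).
t ≡ 157*43 ≡ 165 (mod 178).
The smallest non-negative solution is t = 165.

165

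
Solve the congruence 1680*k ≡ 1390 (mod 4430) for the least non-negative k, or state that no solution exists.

399

gcd(1680, 4430) = 10, and 10 | 1390, so solutions exist.
Divide through by 10: 168*k = 139 (mod 443).
168⁻¹ ≡ 414 (mod 443).
k ≡ 414*139 ≡ 399 (mod 443).
The smallest non-negative solution is k = 399.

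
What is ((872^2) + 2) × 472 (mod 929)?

693

(872)^2 ≡ 462 (mod 929)
462 + 2 = 464
464 × 472 = 219008 ≡ 693 (mod 929)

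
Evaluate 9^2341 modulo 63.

9

Compute successive squares:
2341 in binary is 100100100101, i.e. 2341 = 2048 + 256 + 32 + 4 + 1.
9^1 ≡ 9 (mod 63)
9^2 ≡ 9^2 = 81 ≡ 18 (mod 63)
9^4 ≡ 18^2 = 324 ≡ 9 (mod 63)
9^8 ≡ 9^2 = 81 ≡ 18 (mod 63)
9^16 ≡ 18^2 = 324 ≡ 9 (mod 63)
9^32 ≡ 9^2 = 81 ≡ 18 (mod 63)
9^64 ≡ 18^2 = 324 ≡ 9 (mod 63)
9^128 ≡ 9^2 = 81 ≡ 18 (mod 63)
9^256 ≡ 18^2 = 324 ≡ 9 (mod 63)
9^512 ≡ 9^2 = 81 ≡ 18 (mod 63)
9^1024 ≡ 18^2 = 324 ≡ 9 (mod 63)
9^2048 ≡ 9^2 = 81 ≡ 18 (mod 63)
9^2341 = 9^2048 · 9^256 · 9^32 · 9^4 · 9^1 ≡ 18 · 9 · 18 · 9 · 9 (mod 63).
Accumulate the product:
18 · 9 = 162 ≡ 36
36 · 18 = 648 ≡ 18
18 · 9 = 162 ≡ 36
36 · 9 = 324 ≡ 9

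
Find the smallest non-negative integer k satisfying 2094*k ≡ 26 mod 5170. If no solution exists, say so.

2069

gcd(2094, 5170) = 2, and 2 | 26, so solutions exist.
Divide through by 2: 1047*k = 13 (mod 2585).
1047⁻¹ ≡ 358 (mod 2585).
k ≡ 358*13 ≡ 2069 (mod 2585).
The smallest non-negative solution is k = 2069.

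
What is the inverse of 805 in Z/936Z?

By the extended Euclidean algorithm:
936 = 1*805 + 131
805 = 6*131 + 19
131 = 6*19 + 17
19 = 1*17 + 2
17 = 8*2 + 1
2 = 2*1 + 0
gcd(805, 936) = 1, so the inverse exists.
Back-substitute for 1:
1 = 1*17 − 8*2
  = −8*19 + 9*17
  = 9*131 − 62*19
  = −62*805 + 381*131
  = 381*936 − 443*805
So 805⁻¹ ≡ −443 ≡ 493 (mod 936).

493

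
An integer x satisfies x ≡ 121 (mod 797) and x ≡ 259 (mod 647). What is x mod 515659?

330876

797⁻¹ mod 647: 797×289 ≡ 1 (mod 647), so 797⁻¹ ≡ 289.
x = 121 + 797×((259 − 121)×289 mod 647) = 121 + 797×415 = 330876.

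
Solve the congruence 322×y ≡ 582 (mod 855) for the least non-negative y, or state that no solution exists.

gcd(322, 855) = 1, so a unique solution mod 855 exists.
322⁻¹ ≡ 778 (mod 855).
y ≡ 778×582 ≡ 501 (mod 855).

501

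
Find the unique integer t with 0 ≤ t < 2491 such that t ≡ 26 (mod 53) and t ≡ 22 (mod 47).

53⁻¹ mod 47: 53*8 ≡ 1 (mod 47), so 53⁻¹ ≡ 8.
t = 26 + 53*((22 − 26)*8 mod 47) = 26 + 53*15 = 821.
Check: 821 mod 53 = 26, 821 mod 47 = 22. ✓

821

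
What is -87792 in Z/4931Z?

966

-87792 = -18*4931 + 966, so -87792 ≡ 966 (mod 4931).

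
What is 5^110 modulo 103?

49

5^1 ≡ 5 (mod 103)
5^2 ≡ 5^2 = 25 (mod 103)
5^4 ≡ 25^2 = 625 ≡ 7 (mod 103)
5^8 ≡ 7^2 = 49 (mod 103)
5^16 ≡ 49^2 = 2401 ≡ 32 (mod 103)
5^32 ≡ 32^2 = 1024 ≡ 97 (mod 103)
5^64 ≡ 97^2 = 9409 ≡ 36 (mod 103)
5^110 = 5^64 * 5^32 * 5^8 * 5^4 * 5^2 ≡ 36 * 97 * 49 * 7 * 25 (mod 103).
Accumulate the product:
36 * 97 = 3492 ≡ 93
93 * 49 = 4557 ≡ 25
25 * 7 = 175 ≡ 72
72 * 25 = 1800 ≡ 49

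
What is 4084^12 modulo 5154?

Using repeated squaring:
4084^1 ≡ 4084 (mod 5154)
4084^2 ≡ 4084^2 = 16679056 ≡ 712 (mod 5154)
4084^4 ≡ 712^2 = 506944 ≡ 1852 (mod 5154)
4084^8 ≡ 1852^2 = 3429904 ≡ 2494 (mod 5154)
4084^12 = 4084^8 * 4084^4 ≡ 2494 * 1852 (mod 5154).
2494 * 1852 = 4618888 ≡ 904 (mod 5154).

904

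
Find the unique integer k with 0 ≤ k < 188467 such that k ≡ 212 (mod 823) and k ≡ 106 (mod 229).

823⁻¹ mod 229: 823*32 ≡ 1 (mod 229), so 823⁻¹ ≡ 32.
k = 212 + 823*((106 − 212)*32 mod 229) = 212 + 823*43 = 35601.

35601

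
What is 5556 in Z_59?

10

5556 = 94·59 + 10, so 5556 ≡ 10 (mod 59).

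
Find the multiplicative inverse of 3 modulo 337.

225

By the extended Euclidean algorithm:
337 = 112×3 + 1
3 = 3×1 + 0
gcd(3, 337) = 1, so the inverse exists.
Bézout: 1 = 1×337 − 112×3.
So 3⁻¹ ≡ −112 ≡ 225 (mod 337).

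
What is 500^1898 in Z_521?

Compute successive squares:
1898 in binary is 11101101010, i.e. 1898 = 1024 + 512 + 256 + 64 + 32 + 8 + 2.
500^1 ≡ 500 (mod 521)
500^2 ≡ 500^2 = 250000 ≡ 441 (mod 521)
500^4 ≡ 441^2 = 194481 ≡ 148 (mod 521)
500^8 ≡ 148^2 = 21904 ≡ 22 (mod 521)
500^16 ≡ 22^2 = 484 (mod 521)
500^32 ≡ 484^2 = 234256 ≡ 327 (mod 521)
500^64 ≡ 327^2 = 106929 ≡ 124 (mod 521)
500^128 ≡ 124^2 = 15376 ≡ 267 (mod 521)
500^256 ≡ 267^2 = 71289 ≡ 433 (mod 521)
500^512 ≡ 433^2 = 187489 ≡ 450 (mod 521)
500^1024 ≡ 450^2 = 202500 ≡ 352 (mod 521)
500^1898 = 500^1024 × 500^512 × 500^256 × 500^64 × 500^32 × 500^8 × 500^2 ≡ 352 × 450 × 433 × 124 × 327 × 22 × 441 (mod 521).
Accumulate the product:
352 × 450 = 158400 ≡ 16
16 × 433 = 6928 ≡ 155
155 × 124 = 19220 ≡ 464
464 × 327 = 151728 ≡ 117
117 × 22 = 2574 ≡ 490
490 × 441 = 216090 ≡ 396

396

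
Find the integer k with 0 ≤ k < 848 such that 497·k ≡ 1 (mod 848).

273

Apply the Euclidean algorithm and back-substitute:
848 = 1·497 + 351
497 = 1·351 + 146
351 = 2·146 + 59
146 = 2·59 + 28
59 = 2·28 + 3
28 = 9·3 + 1
3 = 3·1 + 0
gcd(497, 848) = 1, so the inverse exists.
Bézout: 1 = −160·848 + 273·497.
So 497⁻¹ ≡ 273 (mod 848).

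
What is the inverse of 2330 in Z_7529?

7529 = 3·2330 + 539
2330 = 4·539 + 174
539 = 3·174 + 17
174 = 10·17 + 4
17 = 4·4 + 1
4 = 4·1 + 0
gcd(2330, 7529) = 1, so the inverse exists.
Bézout: 1 = 549·7529 − 1774·2330.
So 2330⁻¹ ≡ −1774 ≡ 5755 (mod 7529).

5755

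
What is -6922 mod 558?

-6922 = -13*558 + 332, so -6922 ≡ 332 (mod 558).

332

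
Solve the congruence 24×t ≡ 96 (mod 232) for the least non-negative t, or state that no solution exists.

gcd(24, 232) = 8, and 8 | 96, so solutions exist.
Divide through by 8: 3×t = 12 (mod 29).
3⁻¹ ≡ 10 (mod 29).
t ≡ 10×12 ≡ 4 (mod 29).
The smallest non-negative solution is t = 4.

4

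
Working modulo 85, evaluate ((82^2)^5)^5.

9

(82)^2 ≡ 9 (mod 85)
(9)^5 ≡ 59 (mod 85)
(59)^5 ≡ 9 (mod 85)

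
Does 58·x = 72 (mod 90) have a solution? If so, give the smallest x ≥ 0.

9

gcd(58, 90) = 2, and 2 | 72, so solutions exist.
Divide through by 2: 29·x ≡ 36 (mod 45).
29⁻¹ ≡ 14 (mod 45).
x ≡ 14·36 ≡ 9 (mod 45).
The smallest non-negative solution is x = 9.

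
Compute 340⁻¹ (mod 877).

276

877 = 2·340 + 197
340 = 1·197 + 143
197 = 1·143 + 54
143 = 2·54 + 35
54 = 1·35 + 19
35 = 1·19 + 16
19 = 1·16 + 3
16 = 5·3 + 1
3 = 3·1 + 0
gcd(340, 877) = 1, so the inverse exists.
Back-substitute for 1:
1 = 1·16 − 5·3
  = −5·19 + 6·16
  = 6·35 − 11·19
  = −11·54 + 17·35
  = 17·143 − 45·54
  = −45·197 + 62·143
  = 62·340 − 107·197
  = −107·877 + 276·340
So 340⁻¹ ≡ 276 (mod 877).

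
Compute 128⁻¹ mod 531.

419

Run the extended Euclidean algorithm:
531 = 4×128 + 19
128 = 6×19 + 14
19 = 1×14 + 5
14 = 2×5 + 4
5 = 1×4 + 1
4 = 4×1 + 0
gcd(128, 531) = 1, so the inverse exists.
Bézout: 1 = 27×531 − 112×128.
So 128⁻¹ ≡ −112 ≡ 419 (mod 531).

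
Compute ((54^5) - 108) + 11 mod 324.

(54)^5 ≡ 0 (mod 324)
0 - 108 = -108 ≡ 216 (mod 324)
216 + 11 = 227

227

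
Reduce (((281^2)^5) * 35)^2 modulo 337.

(281)^2 ≡ 103 (mod 337)
(103)^5 ≡ 55 (mod 337)
55 * 35 = 1925 ≡ 240 (mod 337)
(240)^2 ≡ 310 (mod 337)

310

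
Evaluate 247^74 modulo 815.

709

Using repeated squaring:
74 in binary is 1001010, i.e. 74 = 64 + 8 + 2.
247^1 ≡ 247 (mod 815)
247^2 ≡ 247^2 = 61009 ≡ 699 (mod 815)
247^4 ≡ 699^2 = 488601 ≡ 416 (mod 815)
247^8 ≡ 416^2 = 173056 ≡ 276 (mod 815)
247^16 ≡ 276^2 = 76176 ≡ 381 (mod 815)
247^32 ≡ 381^2 = 145161 ≡ 91 (mod 815)
247^64 ≡ 91^2 = 8281 ≡ 131 (mod 815)
247^74 = 247^64 * 247^8 * 247^2 ≡ 131 * 276 * 699 (mod 815).
Accumulate the product:
131 * 276 = 36156 ≡ 296
296 * 699 = 206904 ≡ 709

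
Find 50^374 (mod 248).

80

Compute successive squares:
374 in binary is 101110110, i.e. 374 = 256 + 64 + 32 + 16 + 4 + 2.
50^1 ≡ 50 (mod 248)
50^2 ≡ 50^2 = 2500 ≡ 20 (mod 248)
50^4 ≡ 20^2 = 400 ≡ 152 (mod 248)
50^8 ≡ 152^2 = 23104 ≡ 40 (mod 248)
50^16 ≡ 40^2 = 1600 ≡ 112 (mod 248)
50^32 ≡ 112^2 = 12544 ≡ 144 (mod 248)
50^64 ≡ 144^2 = 20736 ≡ 152 (mod 248)
50^128 ≡ 152^2 = 23104 ≡ 40 (mod 248)
50^256 ≡ 40^2 = 1600 ≡ 112 (mod 248)
50^374 = 50^256 * 50^64 * 50^32 * 50^16 * 50^4 * 50^2 ≡ 112 * 152 * 144 * 112 * 152 * 20 (mod 248).
Accumulate the product:
112 * 152 = 17024 ≡ 160
160 * 144 = 23040 ≡ 224
224 * 112 = 25088 ≡ 40
40 * 152 = 6080 ≡ 128
128 * 20 = 2560 ≡ 80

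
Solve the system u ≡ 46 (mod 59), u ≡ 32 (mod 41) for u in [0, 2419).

1344

59⁻¹ mod 41: 59·16 ≡ 1 (mod 41), so 59⁻¹ ≡ 16.
u = 46 + 59·((32 − 46)·16 mod 41) = 46 + 59·22 = 1344.
Check: 1344 mod 59 = 46, 1344 mod 41 = 32. ✓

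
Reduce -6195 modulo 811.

293

-6195 = -8*811 + 293, so -6195 ≡ 293 (mod 811).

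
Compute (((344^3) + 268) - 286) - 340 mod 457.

408

(344)^3 ≡ 309 (mod 457)
309 + 268 = 577 ≡ 120 (mod 457)
120 - 286 = -166 ≡ 291 (mod 457)
291 - 340 = -49 ≡ 408 (mod 457)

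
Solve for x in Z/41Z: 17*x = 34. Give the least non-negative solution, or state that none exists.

gcd(17, 41) = 1, so a unique solution mod 41 exists.
17⁻¹ ≡ 29 (mod 41).
x ≡ 29*34 ≡ 2 (mod 41).

2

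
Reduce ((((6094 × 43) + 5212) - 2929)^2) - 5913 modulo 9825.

2512

6094 × 43 = 262042 ≡ 6592 (mod 9825)
6592 + 5212 = 11804 ≡ 1979 (mod 9825)
1979 - 2929 = -950 ≡ 8875 (mod 9825)
(8875)^2 ≡ 8425 (mod 9825)
8425 - 5913 = 2512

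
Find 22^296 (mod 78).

By square-and-multiply:
296 in binary is 100101000, i.e. 296 = 256 + 32 + 8.
22^1 ≡ 22 (mod 78)
22^2 ≡ 22^2 = 484 ≡ 16 (mod 78)
22^4 ≡ 16^2 = 256 ≡ 22 (mod 78)
22^8 ≡ 22^2 = 484 ≡ 16 (mod 78)
22^16 ≡ 16^2 = 256 ≡ 22 (mod 78)
22^32 ≡ 22^2 = 484 ≡ 16 (mod 78)
22^64 ≡ 16^2 = 256 ≡ 22 (mod 78)
22^128 ≡ 22^2 = 484 ≡ 16 (mod 78)
22^256 ≡ 16^2 = 256 ≡ 22 (mod 78)
22^296 = 22^256 · 22^32 · 22^8 ≡ 22 · 16 · 16 (mod 78).
Accumulate the product:
22 · 16 = 352 ≡ 40
40 · 16 = 640 ≡ 16

16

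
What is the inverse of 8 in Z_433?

379

By the extended Euclidean algorithm:
433 = 54*8 + 1
8 = 8*1 + 0
gcd(8, 433) = 1, so the inverse exists.
Back-substitute for 1:
1 = 1*433 − 54*8
So 8⁻¹ ≡ −54 ≡ 379 (mod 433).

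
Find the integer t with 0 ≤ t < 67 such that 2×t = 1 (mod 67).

By the extended Euclidean algorithm:
67 = 33×2 + 1
2 = 2×1 + 0
gcd(2, 67) = 1, so the inverse exists.
Bézout: 1 = 1×67 − 33×2.
So 2⁻¹ ≡ −33 ≡ 34 (mod 67).

34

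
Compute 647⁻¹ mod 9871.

2319

9871 = 15×647 + 166
647 = 3×166 + 149
166 = 1×149 + 17
149 = 8×17 + 13
17 = 1×13 + 4
13 = 3×4 + 1
4 = 4×1 + 0
gcd(647, 9871) = 1, so the inverse exists.
Bézout: 1 = −152×9871 + 2319×647.
So 647⁻¹ ≡ 2319 (mod 9871).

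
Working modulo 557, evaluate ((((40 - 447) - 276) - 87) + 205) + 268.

260

40 - 447 = -407 ≡ 150 (mod 557)
150 - 276 = -126 ≡ 431 (mod 557)
431 - 87 = 344
344 + 205 = 549
549 + 268 = 817 ≡ 260 (mod 557)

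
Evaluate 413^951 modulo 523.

951 in binary is 1110110111, i.e. 951 = 512 + 256 + 128 + 32 + 16 + 4 + 2 + 1.
413^1 ≡ 413 (mod 523)
413^2 ≡ 413^2 = 170569 ≡ 71 (mod 523)
413^4 ≡ 71^2 = 5041 ≡ 334 (mod 523)
413^8 ≡ 334^2 = 111556 ≡ 157 (mod 523)
413^16 ≡ 157^2 = 24649 ≡ 68 (mod 523)
413^32 ≡ 68^2 = 4624 ≡ 440 (mod 523)
413^64 ≡ 440^2 = 193600 ≡ 90 (mod 523)
413^128 ≡ 90^2 = 8100 ≡ 255 (mod 523)
413^256 ≡ 255^2 = 65025 ≡ 173 (mod 523)
413^512 ≡ 173^2 = 29929 ≡ 118 (mod 523)
413^951 = 413^512 × 413^256 × 413^128 × 413^32 × 413^16 × 413^4 × 413^2 × 413^1 ≡ 118 × 173 × 255 × 440 × 68 × 334 × 71 × 413 (mod 523).
Accumulate the product:
118 × 173 = 20414 ≡ 17
17 × 255 = 4335 ≡ 151
151 × 440 = 66440 ≡ 19
19 × 68 = 1292 ≡ 246
246 × 334 = 82164 ≡ 53
53 × 71 = 3763 ≡ 102
102 × 413 = 42126 ≡ 286

286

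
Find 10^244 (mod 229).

Using repeated squaring:
10^1 ≡ 10 (mod 229)
10^2 ≡ 10^2 = 100 (mod 229)
10^4 ≡ 100^2 = 10000 ≡ 153 (mod 229)
10^8 ≡ 153^2 = 23409 ≡ 51 (mod 229)
10^16 ≡ 51^2 = 2601 ≡ 82 (mod 229)
10^32 ≡ 82^2 = 6724 ≡ 83 (mod 229)
10^64 ≡ 83^2 = 6889 ≡ 19 (mod 229)
10^128 ≡ 19^2 = 361 ≡ 132 (mod 229)
10^244 = 10^128 * 10^64 * 10^32 * 10^16 * 10^4 ≡ 132 * 19 * 83 * 82 * 153 (mod 229).
Accumulate the product:
132 * 19 = 2508 ≡ 218
218 * 83 = 18094 ≡ 3
3 * 82 = 246 ≡ 17
17 * 153 = 2601 ≡ 82

82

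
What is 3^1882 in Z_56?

Using repeated squaring:
1882 in binary is 11101011010, i.e. 1882 = 1024 + 512 + 256 + 64 + 16 + 8 + 2.
3^1 ≡ 3 (mod 56)
3^2 ≡ 3^2 = 9 (mod 56)
3^4 ≡ 9^2 = 81 ≡ 25 (mod 56)
3^8 ≡ 25^2 = 625 ≡ 9 (mod 56)
3^16 ≡ 9^2 = 81 ≡ 25 (mod 56)
3^32 ≡ 25^2 = 625 ≡ 9 (mod 56)
3^64 ≡ 9^2 = 81 ≡ 25 (mod 56)
3^128 ≡ 25^2 = 625 ≡ 9 (mod 56)
3^256 ≡ 9^2 = 81 ≡ 25 (mod 56)
3^512 ≡ 25^2 = 625 ≡ 9 (mod 56)
3^1024 ≡ 9^2 = 81 ≡ 25 (mod 56)
3^1882 = 3^1024 * 3^512 * 3^256 * 3^64 * 3^16 * 3^8 * 3^2 ≡ 25 * 9 * 25 * 25 * 25 * 9 * 9 (mod 56).
Accumulate the product:
25 * 9 = 225 ≡ 1
1 * 25 = 25
25 * 25 = 625 ≡ 9
9 * 25 = 225 ≡ 1
1 * 9 = 9
9 * 9 = 81 ≡ 25

25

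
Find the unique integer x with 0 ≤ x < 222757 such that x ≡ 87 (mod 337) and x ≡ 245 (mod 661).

42549

337⁻¹ mod 661: 337·51 ≡ 1 (mod 661), so 337⁻¹ ≡ 51.
x = 87 + 337·((245 − 87)·51 mod 661) = 87 + 337·126 = 42549.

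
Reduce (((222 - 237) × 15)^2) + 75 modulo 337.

222 - 237 = -15 ≡ 322 (mod 337)
322 × 15 = 4830 ≡ 112 (mod 337)
(112)^2 ≡ 75 (mod 337)
75 + 75 = 150

150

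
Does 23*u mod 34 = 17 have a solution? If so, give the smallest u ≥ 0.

17

gcd(23, 34) = 1, so a unique solution mod 34 exists.
23⁻¹ ≡ 3 (mod 34).
u ≡ 3*17 ≡ 17 (mod 34).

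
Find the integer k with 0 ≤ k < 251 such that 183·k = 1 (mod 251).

Apply the Euclidean algorithm and back-substitute:
251 = 1·183 + 68
183 = 2·68 + 47
68 = 1·47 + 21
47 = 2·21 + 5
21 = 4·5 + 1
5 = 5·1 + 0
gcd(183, 251) = 1, so the inverse exists.
Bézout: 1 = 35·251 − 48·183.
So 183⁻¹ ≡ −48 ≡ 203 (mod 251).

203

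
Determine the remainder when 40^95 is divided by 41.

By square-and-multiply:
40^1 ≡ 40 (mod 41)
40^2 ≡ 40^2 = 1600 ≡ 1 (mod 41)
40^4 ≡ 1^2 = 1 (mod 41)
40^8 ≡ 1^2 = 1 (mod 41)
40^16 ≡ 1^2 = 1 (mod 41)
40^32 ≡ 1^2 = 1 (mod 41)
40^64 ≡ 1^2 = 1 (mod 41)
40^95 = 40^64 · 40^16 · 40^8 · 40^4 · 40^2 · 40^1 ≡ 1 · 1 · 1 · 1 · 1 · 40 (mod 41).
Accumulate the product:
1 · 1 = 1
1 · 1 = 1
1 · 1 = 1
1 · 1 = 1
1 · 40 = 40

40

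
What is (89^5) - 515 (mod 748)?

322

(89)^5 ≡ 89 (mod 748)
89 - 515 = -426 ≡ 322 (mod 748)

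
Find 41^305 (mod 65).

41^1 ≡ 41 (mod 65)
41^2 ≡ 41^2 = 1681 ≡ 56 (mod 65)
41^4 ≡ 56^2 = 3136 ≡ 16 (mod 65)
41^8 ≡ 16^2 = 256 ≡ 61 (mod 65)
41^16 ≡ 61^2 = 3721 ≡ 16 (mod 65)
41^32 ≡ 16^2 = 256 ≡ 61 (mod 65)
41^64 ≡ 61^2 = 3721 ≡ 16 (mod 65)
41^128 ≡ 16^2 = 256 ≡ 61 (mod 65)
41^256 ≡ 61^2 = 3721 ≡ 16 (mod 65)
41^305 = 41^256 · 41^32 · 41^16 · 41^1 ≡ 16 · 61 · 16 · 41 (mod 65).
Accumulate the product:
16 · 61 = 976 ≡ 1
1 · 16 = 16
16 · 41 = 656 ≡ 6

6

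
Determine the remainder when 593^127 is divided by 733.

323

127 in binary is 1111111, i.e. 127 = 64 + 32 + 16 + 8 + 4 + 2 + 1.
593^1 ≡ 593 (mod 733)
593^2 ≡ 593^2 = 351649 ≡ 542 (mod 733)
593^4 ≡ 542^2 = 293764 ≡ 564 (mod 733)
593^8 ≡ 564^2 = 318096 ≡ 707 (mod 733)
593^16 ≡ 707^2 = 499849 ≡ 676 (mod 733)
593^32 ≡ 676^2 = 456976 ≡ 317 (mod 733)
593^64 ≡ 317^2 = 100489 ≡ 68 (mod 733)
593^127 = 593^64 × 593^32 × 593^16 × 593^8 × 593^4 × 593^2 × 593^1 ≡ 68 × 317 × 676 × 707 × 564 × 542 × 593 (mod 733).
Accumulate the product:
68 × 317 = 21556 ≡ 299
299 × 676 = 202124 ≡ 549
549 × 707 = 388143 ≡ 386
386 × 564 = 217704 ≡ 3
3 × 542 = 1626 ≡ 160
160 × 593 = 94880 ≡ 323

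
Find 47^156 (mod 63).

1

By square-and-multiply:
156 in binary is 10011100, i.e. 156 = 128 + 16 + 8 + 4.
47^1 ≡ 47 (mod 63)
47^2 ≡ 47^2 = 2209 ≡ 4 (mod 63)
47^4 ≡ 4^2 = 16 (mod 63)
47^8 ≡ 16^2 = 256 ≡ 4 (mod 63)
47^16 ≡ 4^2 = 16 (mod 63)
47^32 ≡ 16^2 = 256 ≡ 4 (mod 63)
47^64 ≡ 4^2 = 16 (mod 63)
47^128 ≡ 16^2 = 256 ≡ 4 (mod 63)
47^156 = 47^128 * 47^16 * 47^8 * 47^4 ≡ 4 * 16 * 4 * 16 (mod 63).
Accumulate the product:
4 * 16 = 64 ≡ 1
1 * 4 = 4
4 * 16 = 64 ≡ 1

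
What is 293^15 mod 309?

By square-and-multiply:
293^1 ≡ 293 (mod 309)
293^2 ≡ 293^2 = 85849 ≡ 256 (mod 309)
293^4 ≡ 256^2 = 65536 ≡ 28 (mod 309)
293^8 ≡ 28^2 = 784 ≡ 166 (mod 309)
293^15 = 293^8 * 293^4 * 293^2 * 293^1 ≡ 166 * 28 * 256 * 293 (mod 309).
Accumulate the product:
166 * 28 = 4648 ≡ 13
13 * 256 = 3328 ≡ 238
238 * 293 = 69734 ≡ 209

209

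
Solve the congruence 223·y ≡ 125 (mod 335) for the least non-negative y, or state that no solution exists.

gcd(223, 335) = 1, so a unique solution mod 335 exists.
223⁻¹ ≡ 332 (mod 335).
y ≡ 332·125 ≡ 295 (mod 335).

295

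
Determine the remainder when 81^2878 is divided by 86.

81

By square-and-multiply:
2878 in binary is 101100111110, i.e. 2878 = 2048 + 512 + 256 + 32 + 16 + 8 + 4 + 2.
81^1 ≡ 81 (mod 86)
81^2 ≡ 81^2 = 6561 ≡ 25 (mod 86)
81^4 ≡ 25^2 = 625 ≡ 23 (mod 86)
81^8 ≡ 23^2 = 529 ≡ 13 (mod 86)
81^16 ≡ 13^2 = 169 ≡ 83 (mod 86)
81^32 ≡ 83^2 = 6889 ≡ 9 (mod 86)
81^64 ≡ 9^2 = 81 (mod 86)
81^128 ≡ 81^2 = 6561 ≡ 25 (mod 86)
81^256 ≡ 25^2 = 625 ≡ 23 (mod 86)
81^512 ≡ 23^2 = 529 ≡ 13 (mod 86)
81^1024 ≡ 13^2 = 169 ≡ 83 (mod 86)
81^2048 ≡ 83^2 = 6889 ≡ 9 (mod 86)
81^2878 = 81^2048 * 81^512 * 81^256 * 81^32 * 81^16 * 81^8 * 81^4 * 81^2 ≡ 9 * 13 * 23 * 9 * 83 * 13 * 23 * 25 (mod 86).
Accumulate the product:
9 * 13 = 117 ≡ 31
31 * 23 = 713 ≡ 25
25 * 9 = 225 ≡ 53
53 * 83 = 4399 ≡ 13
13 * 13 = 169 ≡ 83
83 * 23 = 1909 ≡ 17
17 * 25 = 425 ≡ 81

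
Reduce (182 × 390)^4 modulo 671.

180

182 × 390 = 70980 ≡ 525 (mod 671)
(525)^4 ≡ 180 (mod 671)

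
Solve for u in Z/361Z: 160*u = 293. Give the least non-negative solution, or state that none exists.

153

gcd(160, 361) = 1, so a unique solution mod 361 exists.
160⁻¹ ≡ 88 (mod 361).
u ≡ 88*293 ≡ 153 (mod 361).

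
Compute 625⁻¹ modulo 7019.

4728

Apply the Euclidean algorithm and back-substitute:
7019 = 11*625 + 144
625 = 4*144 + 49
144 = 2*49 + 46
49 = 1*46 + 3
46 = 15*3 + 1
3 = 3*1 + 0
gcd(625, 7019) = 1, so the inverse exists.
Back-substitute for 1:
1 = 1*46 − 15*3
  = −15*49 + 16*46
  = 16*144 − 47*49
  = −47*625 + 204*144
  = 204*7019 − 2291*625
So 625⁻¹ ≡ −2291 ≡ 4728 (mod 7019).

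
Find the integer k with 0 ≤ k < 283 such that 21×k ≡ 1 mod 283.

27

283 = 13×21 + 10
21 = 2×10 + 1
10 = 10×1 + 0
gcd(21, 283) = 1, so the inverse exists.
Back-substitute for 1:
1 = 1×21 − 2×10
  = −2×283 + 27×21
So 21⁻¹ ≡ 27 (mod 283).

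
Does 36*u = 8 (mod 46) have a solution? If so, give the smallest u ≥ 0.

gcd(36, 46) = 2, and 2 | 8, so solutions exist.
Divide through by 2: 18*u = 4 (mod 23).
18⁻¹ ≡ 9 (mod 23).
u ≡ 9*4 ≡ 13 (mod 23).
The smallest non-negative solution is u = 13.

13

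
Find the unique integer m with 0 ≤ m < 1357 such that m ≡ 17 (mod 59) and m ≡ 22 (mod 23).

59⁻¹ mod 23: 59×16 ≡ 1 (mod 23), so 59⁻¹ ≡ 16.
m = 17 + 59×((22 − 17)×16 mod 23) = 17 + 59×11 = 666.

666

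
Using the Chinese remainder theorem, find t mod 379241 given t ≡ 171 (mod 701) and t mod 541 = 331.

701⁻¹ mod 541: 701·470 ≡ 1 (mod 541), so 701⁻¹ ≡ 470.
t = 171 + 701·((331 − 171)·470 mod 541) = 171 + 701·1 = 872.

872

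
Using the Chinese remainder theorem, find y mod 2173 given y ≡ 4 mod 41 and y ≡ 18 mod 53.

1767

41⁻¹ mod 53: 41×22 ≡ 1 (mod 53), so 41⁻¹ ≡ 22.
y = 4 + 41×((18 − 4)×22 mod 53) = 4 + 41×43 = 1767.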